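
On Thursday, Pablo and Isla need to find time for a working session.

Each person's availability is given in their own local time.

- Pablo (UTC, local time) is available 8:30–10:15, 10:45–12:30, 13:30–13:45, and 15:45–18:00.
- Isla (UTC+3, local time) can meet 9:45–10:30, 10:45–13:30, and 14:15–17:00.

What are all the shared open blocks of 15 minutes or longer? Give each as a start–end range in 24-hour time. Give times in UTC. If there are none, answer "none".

Pablo → UTC: 08:30–10:15, 10:45–12:30, 13:30–13:45, 15:45–18:00.
Isla → UTC: 06:45–07:30, 07:45–10:30, 11:15–14:00.
Pablo ∩ Isla: 08:30–10:15, 11:15–12:30, 13:30–13:45.
Windows ≥ 15 min: 08:30–10:15, 11:15–12:30, 13:30–13:45.

08:30–10:15, 11:15–12:30, 13:30–13:45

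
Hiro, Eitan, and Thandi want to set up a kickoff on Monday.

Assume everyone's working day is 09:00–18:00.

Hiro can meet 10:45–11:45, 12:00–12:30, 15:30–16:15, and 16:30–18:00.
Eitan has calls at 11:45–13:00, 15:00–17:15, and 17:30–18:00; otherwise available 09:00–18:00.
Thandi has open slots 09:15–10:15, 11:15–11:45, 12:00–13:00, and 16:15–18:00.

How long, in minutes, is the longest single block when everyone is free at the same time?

Eitan free within 09:00–18:00: 09:00–11:45, 13:00–15:00, 17:15–17:30.
Hiro ∩ Eitan: 10:45–11:45, 17:15–17:30.
Hiro ∩ Eitan ∩ Thandi: 11:15–11:45, 17:15–17:30.
Common window lengths: 30, 15 min; longest is 30.

30 minutes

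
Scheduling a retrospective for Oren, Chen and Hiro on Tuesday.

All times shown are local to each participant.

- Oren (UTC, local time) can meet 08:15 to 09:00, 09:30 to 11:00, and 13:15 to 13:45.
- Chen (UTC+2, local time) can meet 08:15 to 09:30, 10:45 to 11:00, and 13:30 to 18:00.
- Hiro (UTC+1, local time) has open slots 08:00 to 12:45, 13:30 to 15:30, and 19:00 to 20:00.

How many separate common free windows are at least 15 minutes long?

2

Oren → UTC: 08:15–09:00, 09:30–11:00, 13:15–13:45.
Chen → UTC: 06:15–07:30, 08:45–09:00, 11:30–16:00.
Hiro → UTC: 07:00–11:45, 12:30–14:30, 18:00–19:00.
Oren ∩ Chen: 08:45–09:00, 13:15–13:45.
Oren ∩ Chen ∩ Hiro: 08:45–09:00, 13:15–13:45.
Windows ≥ 15 min: 08:45–09:00, 13:15–13:45.
That's 2 windows.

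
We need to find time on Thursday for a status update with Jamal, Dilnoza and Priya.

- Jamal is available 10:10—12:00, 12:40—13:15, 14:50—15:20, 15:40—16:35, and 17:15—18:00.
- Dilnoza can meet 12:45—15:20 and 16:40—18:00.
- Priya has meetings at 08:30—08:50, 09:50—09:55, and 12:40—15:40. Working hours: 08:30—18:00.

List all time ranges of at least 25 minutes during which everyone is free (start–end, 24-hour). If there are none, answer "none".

17:15–18:00

Priya free within 08:30–18:00: 08:50–09:50, 09:55–12:40, 15:40–18:00.
Jamal ∩ Dilnoza: 12:45–13:15, 14:50–15:20, 17:15–18:00.
Jamal ∩ Dilnoza ∩ Priya: 17:15–18:00.
Windows ≥ 25 min: 17:15–18:00.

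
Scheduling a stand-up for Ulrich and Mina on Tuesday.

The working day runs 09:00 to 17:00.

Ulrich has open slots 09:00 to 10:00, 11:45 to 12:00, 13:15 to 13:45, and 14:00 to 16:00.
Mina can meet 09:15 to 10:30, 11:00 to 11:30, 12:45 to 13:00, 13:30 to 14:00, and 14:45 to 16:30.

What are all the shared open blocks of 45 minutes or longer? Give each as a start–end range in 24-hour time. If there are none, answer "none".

09:15–10:00, 14:45–16:00

Ulrich ∩ Mina: 09:15–10:00, 13:30–13:45, 14:45–16:00.
Windows ≥ 45 min: 09:15–10:00, 14:45–16:00.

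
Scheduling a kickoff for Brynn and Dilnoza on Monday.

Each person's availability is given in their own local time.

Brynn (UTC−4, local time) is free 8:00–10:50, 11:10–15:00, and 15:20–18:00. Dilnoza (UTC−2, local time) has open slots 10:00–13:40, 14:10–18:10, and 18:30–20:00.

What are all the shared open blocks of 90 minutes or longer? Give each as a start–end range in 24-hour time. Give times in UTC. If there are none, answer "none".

12:00–14:50, 16:10–19:00, 20:30–22:00

Brynn → UTC: 12:00–14:50, 15:10–19:00, 19:20–22:00.
Dilnoza → UTC: 12:00–15:40, 16:10–20:10, 20:30–22:00.
Brynn ∩ Dilnoza: 12:00–14:50, 15:10–15:40, 16:10–19:00, 19:20–20:10, 20:30–22:00.
Windows ≥ 90 min: 12:00–14:50, 16:10–19:00, 20:30–22:00.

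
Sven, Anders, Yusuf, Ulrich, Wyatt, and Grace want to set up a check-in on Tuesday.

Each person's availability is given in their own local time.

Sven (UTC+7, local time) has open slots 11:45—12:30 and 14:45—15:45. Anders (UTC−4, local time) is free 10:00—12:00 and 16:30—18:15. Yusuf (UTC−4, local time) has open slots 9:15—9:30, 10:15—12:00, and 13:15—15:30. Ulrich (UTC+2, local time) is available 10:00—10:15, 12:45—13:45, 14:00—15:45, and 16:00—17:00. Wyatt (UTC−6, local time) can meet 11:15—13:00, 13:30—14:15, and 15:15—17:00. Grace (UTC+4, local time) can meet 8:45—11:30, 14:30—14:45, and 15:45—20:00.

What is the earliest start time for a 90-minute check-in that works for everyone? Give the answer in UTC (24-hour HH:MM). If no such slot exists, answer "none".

Sven → UTC: 04:45–05:30, 07:45–08:45.
Anders → UTC: 14:00–16:00, 20:30–22:15.
Yusuf → UTC: 13:15–13:30, 14:15–16:00, 17:15–19:30.
Ulrich → UTC: 08:00–08:15, 10:45–11:45, 12:00–13:45, 14:00–15:00.
Wyatt → UTC: 17:15–19:00, 19:30–20:15, 21:15–23:00.
Grace → UTC: 04:45–07:30, 10:30–10:45, 11:45–16:00.
Sven ∩ Anders: (none).
Sven ∩ Anders ∩ Yusuf: (none).
Sven ∩ Anders ∩ Yusuf ∩ Ulrich: (none).
Sven ∩ Anders ∩ Yusuf ∩ Ulrich ∩ Wyatt: (none).
Sven ∩ Anders ∩ Yusuf ∩ Ulrich ∩ Wyatt ∩ Grace: (none).
Windows ≥ 90 min: (none).

none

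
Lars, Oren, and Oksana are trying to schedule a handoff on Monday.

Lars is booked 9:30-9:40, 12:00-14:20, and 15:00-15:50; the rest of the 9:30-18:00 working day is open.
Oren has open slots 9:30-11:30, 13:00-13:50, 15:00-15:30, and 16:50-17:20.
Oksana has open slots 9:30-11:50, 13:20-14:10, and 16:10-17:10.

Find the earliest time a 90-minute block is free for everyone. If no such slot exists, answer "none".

Lars free within 09:30–18:00: 09:40–12:00, 14:20–15:00, 15:50–18:00.
Lars ∩ Oren: 09:40–11:30, 16:50–17:20.
Lars ∩ Oren ∩ Oksana: 09:40–11:30, 16:50–17:10.
Windows ≥ 90 min: 09:40–11:30.
Earliest such window starts at 09:40.

09:40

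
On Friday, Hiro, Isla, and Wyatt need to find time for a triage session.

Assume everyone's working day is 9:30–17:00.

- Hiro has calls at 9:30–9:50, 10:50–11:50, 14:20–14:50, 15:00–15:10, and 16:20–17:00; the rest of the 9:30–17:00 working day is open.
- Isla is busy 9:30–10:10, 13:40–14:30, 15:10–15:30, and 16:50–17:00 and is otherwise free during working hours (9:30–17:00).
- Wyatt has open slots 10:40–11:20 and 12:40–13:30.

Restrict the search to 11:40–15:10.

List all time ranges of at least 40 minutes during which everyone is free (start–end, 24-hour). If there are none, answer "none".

12:40–13:30

Hiro free within 09:30–17:00: 09:50–10:50, 11:50–14:20, 14:50–15:00, 15:10–16:20.
Isla free within 09:30–17:00: 10:10–13:40, 14:30–15:10, 15:30–16:50.
Hiro ∩ Isla: 10:10–10:50, 11:50–13:40, 14:50–15:00, 15:30–16:20.
Hiro ∩ Isla ∩ Wyatt: 10:40–10:50, 12:40–13:30.
Restricted to 11:40–15:10: 12:40–13:30.
Windows ≥ 40 min: 12:40–13:30.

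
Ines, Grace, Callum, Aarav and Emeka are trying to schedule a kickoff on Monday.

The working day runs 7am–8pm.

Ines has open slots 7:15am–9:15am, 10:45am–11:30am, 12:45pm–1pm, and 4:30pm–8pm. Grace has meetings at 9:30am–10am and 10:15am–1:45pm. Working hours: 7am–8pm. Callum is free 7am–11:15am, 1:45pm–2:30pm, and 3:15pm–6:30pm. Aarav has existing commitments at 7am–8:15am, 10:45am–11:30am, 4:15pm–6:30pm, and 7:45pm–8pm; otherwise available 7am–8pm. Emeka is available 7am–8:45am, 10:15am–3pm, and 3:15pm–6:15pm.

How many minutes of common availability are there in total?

30 minutes

Grace free within 07:00–20:00: 07:00–09:30, 10:00–10:15, 13:45–20:00.
Aarav free within 07:00–20:00: 08:15–10:45, 11:30–16:15, 18:30–19:45.
Ines ∩ Grace: 07:15–09:15, 16:30–20:00.
Ines ∩ Grace ∩ Callum: 07:15–09:15, 16:30–18:30.
Ines ∩ Grace ∩ Callum ∩ Aarav: 08:15–09:15.
Ines ∩ Grace ∩ Callum ∩ Aarav ∩ Emeka: 08:15–08:45.
Total common minutes: 30.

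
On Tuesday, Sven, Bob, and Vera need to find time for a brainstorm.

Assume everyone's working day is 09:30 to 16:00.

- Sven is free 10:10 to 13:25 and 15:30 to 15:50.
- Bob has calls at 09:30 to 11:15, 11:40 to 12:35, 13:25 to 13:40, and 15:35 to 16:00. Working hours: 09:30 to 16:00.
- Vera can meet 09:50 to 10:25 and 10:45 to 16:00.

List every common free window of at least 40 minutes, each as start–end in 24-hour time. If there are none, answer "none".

Bob free within 09:30–16:00: 11:15–11:40, 12:35–13:25, 13:40–15:35.
Sven ∩ Bob: 11:15–11:40, 12:35–13:25, 15:30–15:35.
Sven ∩ Bob ∩ Vera: 11:15–11:40, 12:35–13:25, 15:30–15:35.
Windows ≥ 40 min: 12:35–13:25.

12:35–13:25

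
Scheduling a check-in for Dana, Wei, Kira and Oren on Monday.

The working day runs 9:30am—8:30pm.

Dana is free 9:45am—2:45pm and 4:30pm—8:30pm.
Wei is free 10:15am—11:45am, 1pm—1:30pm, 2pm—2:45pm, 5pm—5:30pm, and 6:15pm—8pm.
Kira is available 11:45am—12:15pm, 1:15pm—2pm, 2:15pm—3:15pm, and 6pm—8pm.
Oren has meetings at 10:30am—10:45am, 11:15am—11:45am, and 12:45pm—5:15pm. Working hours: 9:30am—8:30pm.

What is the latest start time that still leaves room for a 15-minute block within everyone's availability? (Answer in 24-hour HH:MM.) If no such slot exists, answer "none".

Oren free within 09:30–20:30: 09:30–10:30, 10:45–11:15, 11:45–12:45, 17:15–20:30.
Dana ∩ Wei: 10:15–11:45, 13:00–13:30, 14:00–14:45, 17:00–17:30, 18:15–20:00.
Dana ∩ Wei ∩ Kira: 13:15–13:30, 14:15–14:45, 18:15–20:00.
Dana ∩ Wei ∩ Kira ∩ Oren: 18:15–20:00.
Windows ≥ 15 min: 18:15–20:00.
Latest start in the last window 18:15–20:00 is 20:00 − 15 min = 19:45.

19:45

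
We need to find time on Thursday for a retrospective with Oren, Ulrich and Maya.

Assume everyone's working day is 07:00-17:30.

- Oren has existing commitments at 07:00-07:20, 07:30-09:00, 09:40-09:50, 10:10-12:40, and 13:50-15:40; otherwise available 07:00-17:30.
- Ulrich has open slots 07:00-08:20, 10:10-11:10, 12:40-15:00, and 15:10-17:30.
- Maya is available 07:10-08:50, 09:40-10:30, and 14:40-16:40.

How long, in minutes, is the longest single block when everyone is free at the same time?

60 minutes

Oren free within 07:00–17:30: 07:20–07:30, 09:00–09:40, 09:50–10:10, 12:40–13:50, 15:40–17:30.
Oren ∩ Ulrich: 07:20–07:30, 12:40–13:50, 15:40–17:30.
Oren ∩ Ulrich ∩ Maya: 07:20–07:30, 15:40–16:40.
Common window lengths: 10, 60 min; longest is 60.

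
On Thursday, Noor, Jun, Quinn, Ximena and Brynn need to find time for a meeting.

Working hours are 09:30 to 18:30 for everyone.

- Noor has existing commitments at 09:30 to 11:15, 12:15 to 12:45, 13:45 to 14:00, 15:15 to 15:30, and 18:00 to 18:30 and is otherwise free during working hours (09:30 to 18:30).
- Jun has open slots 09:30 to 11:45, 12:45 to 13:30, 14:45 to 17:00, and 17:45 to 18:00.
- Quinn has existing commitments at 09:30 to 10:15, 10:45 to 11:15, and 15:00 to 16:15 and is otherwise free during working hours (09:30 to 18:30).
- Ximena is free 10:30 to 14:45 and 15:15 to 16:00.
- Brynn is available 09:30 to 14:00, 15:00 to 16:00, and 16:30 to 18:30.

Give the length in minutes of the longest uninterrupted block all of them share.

45 minutes

Noor free within 09:30–18:30: 11:15–12:15, 12:45–13:45, 14:00–15:15, 15:30–18:00.
Quinn free within 09:30–18:30: 10:15–10:45, 11:15–15:00, 16:15–18:30.
Noor ∩ Jun: 11:15–11:45, 12:45–13:30, 14:45–15:15, 15:30–17:00, 17:45–18:00.
Noor ∩ Jun ∩ Quinn: 11:15–11:45, 12:45–13:30, 14:45–15:00, 16:15–17:00, 17:45–18:00.
Noor ∩ Jun ∩ Quinn ∩ Ximena: 11:15–11:45, 12:45–13:30.
Noor ∩ Jun ∩ Quinn ∩ Ximena ∩ Brynn: 11:15–11:45, 12:45–13:30.
Common window lengths: 30, 45 min; longest is 45.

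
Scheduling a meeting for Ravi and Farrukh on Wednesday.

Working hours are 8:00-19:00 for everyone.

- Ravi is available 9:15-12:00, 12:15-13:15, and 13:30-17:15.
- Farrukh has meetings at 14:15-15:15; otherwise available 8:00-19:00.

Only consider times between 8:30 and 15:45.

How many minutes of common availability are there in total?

300 minutes

Farrukh free within 08:00–19:00: 08:00–14:15, 15:15–19:00.
Ravi ∩ Farrukh: 09:15–12:00, 12:15–13:15, 13:30–14:15, 15:15–17:15.
Restricted to 08:30–15:45: 09:15–12:00, 12:15–13:15, 13:30–14:15, 15:15–15:45.
Total common minutes: 165 + 60 + 45 + 30 = 300.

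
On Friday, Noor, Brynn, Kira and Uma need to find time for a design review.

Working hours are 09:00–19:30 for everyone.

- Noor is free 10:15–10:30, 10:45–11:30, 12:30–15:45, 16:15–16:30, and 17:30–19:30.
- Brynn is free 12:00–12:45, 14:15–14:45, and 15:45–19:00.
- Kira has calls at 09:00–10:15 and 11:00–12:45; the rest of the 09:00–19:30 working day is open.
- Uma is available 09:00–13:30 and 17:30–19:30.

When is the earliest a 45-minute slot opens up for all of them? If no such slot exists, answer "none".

Kira free within 09:00–19:30: 10:15–11:00, 12:45–19:30.
Noor ∩ Brynn: 12:30–12:45, 14:15–14:45, 16:15–16:30, 17:30–19:00.
Noor ∩ Brynn ∩ Kira: 14:15–14:45, 16:15–16:30, 17:30–19:00.
Noor ∩ Brynn ∩ Kira ∩ Uma: 17:30–19:00.
Windows ≥ 45 min: 17:30–19:00.
Earliest such window starts at 17:30.

17:30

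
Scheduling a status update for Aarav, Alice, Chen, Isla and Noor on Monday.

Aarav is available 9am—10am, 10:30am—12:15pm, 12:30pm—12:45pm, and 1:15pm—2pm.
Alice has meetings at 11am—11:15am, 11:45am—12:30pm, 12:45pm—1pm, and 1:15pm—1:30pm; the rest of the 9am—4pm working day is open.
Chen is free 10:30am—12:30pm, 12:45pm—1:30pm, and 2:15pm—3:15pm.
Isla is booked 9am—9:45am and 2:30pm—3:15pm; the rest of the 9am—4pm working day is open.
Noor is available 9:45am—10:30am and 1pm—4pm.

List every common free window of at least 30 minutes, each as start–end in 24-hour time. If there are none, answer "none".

Alice free within 09:00–16:00: 09:00–11:00, 11:15–11:45, 12:30–12:45, 13:00–13:15, 13:30–16:00.
Isla free within 09:00–16:00: 09:45–14:30, 15:15–16:00.
Aarav ∩ Alice: 09:00–10:00, 10:30–11:00, 11:15–11:45, 12:30–12:45, 13:30–14:00.
Aarav ∩ Alice ∩ Chen: 10:30–11:00, 11:15–11:45.
Aarav ∩ Alice ∩ Chen ∩ Isla: 10:30–11:00, 11:15–11:45.
Aarav ∩ Alice ∩ Chen ∩ Isla ∩ Noor: (none).
Windows ≥ 30 min: (none).

none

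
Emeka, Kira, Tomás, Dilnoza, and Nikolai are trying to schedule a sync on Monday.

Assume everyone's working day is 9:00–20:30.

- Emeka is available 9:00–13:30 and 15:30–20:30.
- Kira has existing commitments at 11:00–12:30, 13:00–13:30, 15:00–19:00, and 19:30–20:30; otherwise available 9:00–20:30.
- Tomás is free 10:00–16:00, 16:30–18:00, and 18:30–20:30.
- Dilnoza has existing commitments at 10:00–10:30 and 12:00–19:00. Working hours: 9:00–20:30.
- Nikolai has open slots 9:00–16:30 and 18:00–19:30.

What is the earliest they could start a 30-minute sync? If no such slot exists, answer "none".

10:30

Kira free within 09:00–20:30: 09:00–11:00, 12:30–13:00, 13:30–15:00, 19:00–19:30.
Dilnoza free within 09:00–20:30: 09:00–10:00, 10:30–12:00, 19:00–20:30.
Emeka ∩ Kira: 09:00–11:00, 12:30–13:00, 19:00–19:30.
Emeka ∩ Kira ∩ Tomás: 10:00–11:00, 12:30–13:00, 19:00–19:30.
Emeka ∩ Kira ∩ Tomás ∩ Dilnoza: 10:30–11:00, 19:00–19:30.
Emeka ∩ Kira ∩ Tomás ∩ Dilnoza ∩ Nikolai: 10:30–11:00, 19:00–19:30.
Windows ≥ 30 min: 10:30–11:00, 19:00–19:30.
Earliest such window starts at 10:30.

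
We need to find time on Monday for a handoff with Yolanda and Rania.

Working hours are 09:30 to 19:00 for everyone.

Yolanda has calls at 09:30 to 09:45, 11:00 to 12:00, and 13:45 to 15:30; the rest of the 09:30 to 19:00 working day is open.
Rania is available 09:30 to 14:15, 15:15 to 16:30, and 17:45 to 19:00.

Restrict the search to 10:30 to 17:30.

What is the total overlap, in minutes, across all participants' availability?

195 minutes

Yolanda free within 09:30–19:00: 09:45–11:00, 12:00–13:45, 15:30–19:00.
Yolanda ∩ Rania: 09:45–11:00, 12:00–13:45, 15:30–16:30, 17:45–19:00.
Restricted to 10:30–17:30: 10:30–11:00, 12:00–13:45, 15:30–16:30.
Total common minutes: 30 + 105 + 60 = 195.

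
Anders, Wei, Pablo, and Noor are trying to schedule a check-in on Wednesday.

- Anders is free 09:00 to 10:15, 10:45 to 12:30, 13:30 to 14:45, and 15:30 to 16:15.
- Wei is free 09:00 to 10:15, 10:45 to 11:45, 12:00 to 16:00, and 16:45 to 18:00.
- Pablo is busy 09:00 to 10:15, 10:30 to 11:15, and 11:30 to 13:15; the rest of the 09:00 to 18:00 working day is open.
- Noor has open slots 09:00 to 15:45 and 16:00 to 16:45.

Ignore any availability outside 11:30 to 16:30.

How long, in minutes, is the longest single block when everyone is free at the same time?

75 minutes

Pablo free within 09:00–18:00: 10:15–10:30, 11:15–11:30, 13:15–18:00.
Anders ∩ Wei: 09:00–10:15, 10:45–11:45, 12:00–12:30, 13:30–14:45, 15:30–16:00.
Anders ∩ Wei ∩ Pablo: 11:15–11:30, 13:30–14:45, 15:30–16:00.
Anders ∩ Wei ∩ Pablo ∩ Noor: 11:15–11:30, 13:30–14:45, 15:30–15:45.
Restricted to 11:30–16:30: 13:30–14:45, 15:30–15:45.
Common window lengths: 75, 15 min; longest is 75.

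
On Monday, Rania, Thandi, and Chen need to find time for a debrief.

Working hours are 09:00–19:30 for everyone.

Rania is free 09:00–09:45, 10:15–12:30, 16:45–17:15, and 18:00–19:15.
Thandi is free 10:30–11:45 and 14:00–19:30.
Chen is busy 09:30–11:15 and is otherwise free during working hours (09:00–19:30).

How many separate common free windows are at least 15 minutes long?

Chen free within 09:00–19:30: 09:00–09:30, 11:15–19:30.
Rania ∩ Thandi: 10:30–11:45, 16:45–17:15, 18:00–19:15.
Rania ∩ Thandi ∩ Chen: 11:15–11:45, 16:45–17:15, 18:00–19:15.
Windows ≥ 15 min: 11:15–11:45, 16:45–17:15, 18:00–19:15.
That's 3 windows.

3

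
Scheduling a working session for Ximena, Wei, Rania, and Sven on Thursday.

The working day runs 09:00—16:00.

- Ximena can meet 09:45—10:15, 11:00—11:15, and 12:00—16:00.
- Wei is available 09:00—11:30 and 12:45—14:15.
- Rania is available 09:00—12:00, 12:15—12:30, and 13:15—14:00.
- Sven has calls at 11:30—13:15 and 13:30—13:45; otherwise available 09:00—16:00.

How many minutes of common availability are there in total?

75 minutes

Sven free within 09:00–16:00: 09:00–11:30, 13:15–13:30, 13:45–16:00.
Ximena ∩ Wei: 09:45–10:15, 11:00–11:15, 12:45–14:15.
Ximena ∩ Wei ∩ Rania: 09:45–10:15, 11:00–11:15, 13:15–14:00.
Ximena ∩ Wei ∩ Rania ∩ Sven: 09:45–10:15, 11:00–11:15, 13:15–13:30, 13:45–14:00.
Total common minutes: 30 + 15 + 15 + 15 = 75.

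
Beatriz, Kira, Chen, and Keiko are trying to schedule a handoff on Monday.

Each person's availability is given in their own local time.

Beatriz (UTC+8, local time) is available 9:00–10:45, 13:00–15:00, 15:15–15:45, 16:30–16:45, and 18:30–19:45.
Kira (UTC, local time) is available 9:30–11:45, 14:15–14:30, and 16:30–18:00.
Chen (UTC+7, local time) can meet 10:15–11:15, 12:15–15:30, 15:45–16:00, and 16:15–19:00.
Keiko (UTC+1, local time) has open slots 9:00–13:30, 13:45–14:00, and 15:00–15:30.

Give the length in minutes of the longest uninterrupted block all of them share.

Beatriz → UTC: 01:00–02:45, 05:00–07:00, 07:15–07:45, 08:30–08:45, 10:30–11:45.
Kira → UTC: 09:30–11:45, 14:15–14:30, 16:30–18:00.
Chen → UTC: 03:15–04:15, 05:15–08:30, 08:45–09:00, 09:15–12:00.
Keiko → UTC: 08:00–12:30, 12:45–13:00, 14:00–14:30.
Beatriz ∩ Kira: 10:30–11:45.
Beatriz ∩ Kira ∩ Chen: 10:30–11:45.
Beatriz ∩ Kira ∩ Chen ∩ Keiko: 10:30–11:45.
Single common window of 75 minutes.

75 minutes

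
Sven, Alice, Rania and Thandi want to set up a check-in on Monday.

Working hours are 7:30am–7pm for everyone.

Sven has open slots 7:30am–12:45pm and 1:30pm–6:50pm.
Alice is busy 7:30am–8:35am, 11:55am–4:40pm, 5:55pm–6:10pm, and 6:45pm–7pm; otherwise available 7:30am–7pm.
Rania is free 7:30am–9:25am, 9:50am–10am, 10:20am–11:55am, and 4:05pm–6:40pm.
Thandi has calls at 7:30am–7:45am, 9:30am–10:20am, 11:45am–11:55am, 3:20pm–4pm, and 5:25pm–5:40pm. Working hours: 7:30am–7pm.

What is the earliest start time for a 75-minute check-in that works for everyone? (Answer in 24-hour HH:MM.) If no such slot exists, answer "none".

10:20

Alice free within 07:30–19:00: 08:35–11:55, 16:40–17:55, 18:10–18:45.
Thandi free within 07:30–19:00: 07:45–09:30, 10:20–11:45, 11:55–15:20, 16:00–17:25, 17:40–19:00.
Sven ∩ Alice: 08:35–11:55, 16:40–17:55, 18:10–18:45.
Sven ∩ Alice ∩ Rania: 08:35–09:25, 09:50–10:00, 10:20–11:55, 16:40–17:55, 18:10–18:40.
Sven ∩ Alice ∩ Rania ∩ Thandi: 08:35–09:25, 10:20–11:45, 16:40–17:25, 17:40–17:55, 18:10–18:40.
Windows ≥ 75 min: 10:20–11:45.
Earliest such window starts at 10:20.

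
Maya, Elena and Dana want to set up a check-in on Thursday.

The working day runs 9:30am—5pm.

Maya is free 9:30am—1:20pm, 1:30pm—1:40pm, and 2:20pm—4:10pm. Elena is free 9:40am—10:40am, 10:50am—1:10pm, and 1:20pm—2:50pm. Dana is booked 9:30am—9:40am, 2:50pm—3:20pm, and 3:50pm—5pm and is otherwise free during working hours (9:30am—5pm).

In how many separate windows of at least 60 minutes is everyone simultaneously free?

2

Dana free within 09:30–17:00: 09:40–14:50, 15:20–15:50.
Maya ∩ Elena: 09:40–10:40, 10:50–13:10, 13:30–13:40, 14:20–14:50.
Maya ∩ Elena ∩ Dana: 09:40–10:40, 10:50–13:10, 13:30–13:40, 14:20–14:50.
Windows ≥ 60 min: 09:40–10:40, 10:50–13:10.
That's 2 windows.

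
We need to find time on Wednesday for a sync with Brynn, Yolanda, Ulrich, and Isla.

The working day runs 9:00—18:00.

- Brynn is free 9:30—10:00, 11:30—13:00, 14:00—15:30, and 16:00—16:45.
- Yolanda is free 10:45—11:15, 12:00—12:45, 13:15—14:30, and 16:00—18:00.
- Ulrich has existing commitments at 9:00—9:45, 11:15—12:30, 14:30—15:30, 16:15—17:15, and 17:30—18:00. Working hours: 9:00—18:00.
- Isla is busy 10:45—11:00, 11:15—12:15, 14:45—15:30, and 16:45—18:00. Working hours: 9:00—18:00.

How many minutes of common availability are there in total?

Ulrich free within 09:00–18:00: 09:45–11:15, 12:30–14:30, 15:30–16:15, 17:15–17:30.
Isla free within 09:00–18:00: 09:00–10:45, 11:00–11:15, 12:15–14:45, 15:30–16:45.
Brynn ∩ Yolanda: 12:00–12:45, 14:00–14:30, 16:00–16:45.
Brynn ∩ Yolanda ∩ Ulrich: 12:30–12:45, 14:00–14:30, 16:00–16:15.
Brynn ∩ Yolanda ∩ Ulrich ∩ Isla: 12:30–12:45, 14:00–14:30, 16:00–16:15.
Total common minutes: 15 + 30 + 15 = 60.

60 minutes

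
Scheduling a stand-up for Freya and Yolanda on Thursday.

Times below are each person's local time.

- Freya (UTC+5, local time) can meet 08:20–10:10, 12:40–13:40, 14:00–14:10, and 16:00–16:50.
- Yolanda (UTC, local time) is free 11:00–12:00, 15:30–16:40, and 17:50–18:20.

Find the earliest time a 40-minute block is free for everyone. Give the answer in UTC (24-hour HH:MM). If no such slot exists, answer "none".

11:00

Freya → UTC: 03:20–05:10, 07:40–08:40, 09:00–09:10, 11:00–11:50.
Yolanda → UTC: 11:00–12:00, 15:30–16:40, 17:50–18:20.
Freya ∩ Yolanda: 11:00–11:50.
Windows ≥ 40 min: 11:00–11:50.
Earliest such window starts at 11:00.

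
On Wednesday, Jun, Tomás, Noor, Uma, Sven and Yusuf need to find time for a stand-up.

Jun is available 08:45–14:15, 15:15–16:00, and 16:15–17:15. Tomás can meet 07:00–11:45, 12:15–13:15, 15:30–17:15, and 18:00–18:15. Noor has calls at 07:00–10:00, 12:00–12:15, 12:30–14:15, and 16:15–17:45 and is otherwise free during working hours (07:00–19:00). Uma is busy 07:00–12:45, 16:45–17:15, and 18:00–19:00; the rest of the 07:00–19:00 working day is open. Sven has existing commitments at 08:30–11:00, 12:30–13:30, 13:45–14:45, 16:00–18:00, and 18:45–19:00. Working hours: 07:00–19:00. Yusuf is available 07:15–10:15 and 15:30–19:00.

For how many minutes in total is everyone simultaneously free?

Noor free within 07:00–19:00: 10:00–12:00, 12:15–12:30, 14:15–16:15, 17:45–19:00.
Uma free within 07:00–19:00: 12:45–16:45, 17:15–18:00.
Sven free within 07:00–19:00: 07:00–08:30, 11:00–12:30, 13:30–13:45, 14:45–16:00, 18:00–18:45.
Jun ∩ Tomás: 08:45–11:45, 12:15–13:15, 15:30–16:00, 16:15–17:15.
Jun ∩ Tomás ∩ Noor: 10:00–11:45, 12:15–12:30, 15:30–16:00.
Jun ∩ Tomás ∩ Noor ∩ Uma: 15:30–16:00.
Jun ∩ Tomás ∩ Noor ∩ Uma ∩ Sven: 15:30–16:00.
Jun ∩ Tomás ∩ Noor ∩ Uma ∩ Sven ∩ Yusuf: 15:30–16:00.
Total common minutes: 30.

30 minutes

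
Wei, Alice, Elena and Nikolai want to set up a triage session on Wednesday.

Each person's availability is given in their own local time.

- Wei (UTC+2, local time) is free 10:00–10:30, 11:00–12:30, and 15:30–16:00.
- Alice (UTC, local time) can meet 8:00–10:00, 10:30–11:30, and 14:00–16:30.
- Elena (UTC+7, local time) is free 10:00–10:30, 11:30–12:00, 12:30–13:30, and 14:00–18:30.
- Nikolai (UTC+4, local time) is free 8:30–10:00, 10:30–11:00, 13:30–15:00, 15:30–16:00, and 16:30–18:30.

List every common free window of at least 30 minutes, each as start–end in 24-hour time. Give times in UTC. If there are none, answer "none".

09:30–10:00

Wei → UTC: 08:00–08:30, 09:00–10:30, 13:30–14:00.
Alice → UTC: 08:00–10:00, 10:30–11:30, 14:00–16:30.
Elena → UTC: 03:00–03:30, 04:30–05:00, 05:30–06:30, 07:00–11:30.
Nikolai → UTC: 04:30–06:00, 06:30–07:00, 09:30–11:00, 11:30–12:00, 12:30–14:30.
Wei ∩ Alice: 08:00–08:30, 09:00–10:00.
Wei ∩ Alice ∩ Elena: 08:00–08:30, 09:00–10:00.
Wei ∩ Alice ∩ Elena ∩ Nikolai: 09:30–10:00.
Windows ≥ 30 min: 09:30–10:00.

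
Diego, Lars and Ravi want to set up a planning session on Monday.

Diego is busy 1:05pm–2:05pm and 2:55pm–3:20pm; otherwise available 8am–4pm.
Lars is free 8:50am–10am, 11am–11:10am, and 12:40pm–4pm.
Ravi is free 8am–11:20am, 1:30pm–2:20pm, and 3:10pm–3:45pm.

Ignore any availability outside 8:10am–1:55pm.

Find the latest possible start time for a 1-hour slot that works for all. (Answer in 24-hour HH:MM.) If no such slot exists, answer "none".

Diego free within 08:00–16:00: 08:00–13:05, 14:05–14:55, 15:20–16:00.
Diego ∩ Lars: 08:50–10:00, 11:00–11:10, 12:40–13:05, 14:05–14:55, 15:20–16:00.
Diego ∩ Lars ∩ Ravi: 08:50–10:00, 11:00–11:10, 14:05–14:20, 15:20–15:45.
Restricted to 08:10–13:55: 08:50–10:00, 11:00–11:10.
Windows ≥ 60 min: 08:50–10:00.
Latest start in the last window 08:50–10:00 is 10:00 − 60 min = 09:00.

09:00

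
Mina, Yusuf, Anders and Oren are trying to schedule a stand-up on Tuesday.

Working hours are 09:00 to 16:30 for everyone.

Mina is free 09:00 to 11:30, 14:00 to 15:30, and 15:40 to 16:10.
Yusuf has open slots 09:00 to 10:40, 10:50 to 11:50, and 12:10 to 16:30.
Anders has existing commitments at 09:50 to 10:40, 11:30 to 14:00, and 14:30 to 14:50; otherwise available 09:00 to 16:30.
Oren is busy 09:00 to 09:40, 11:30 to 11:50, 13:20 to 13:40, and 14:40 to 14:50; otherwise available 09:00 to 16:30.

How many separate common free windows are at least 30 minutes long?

Anders free within 09:00–16:30: 09:00–09:50, 10:40–11:30, 14:00–14:30, 14:50–16:30.
Oren free within 09:00–16:30: 09:40–11:30, 11:50–13:20, 13:40–14:40, 14:50–16:30.
Mina ∩ Yusuf: 09:00–10:40, 10:50–11:30, 14:00–15:30, 15:40–16:10.
Mina ∩ Yusuf ∩ Anders: 09:00–09:50, 10:50–11:30, 14:00–14:30, 14:50–15:30, 15:40–16:10.
Mina ∩ Yusuf ∩ Anders ∩ Oren: 09:40–09:50, 10:50–11:30, 14:00–14:30, 14:50–15:30, 15:40–16:10.
Windows ≥ 30 min: 10:50–11:30, 14:00–14:30, 14:50–15:30, 15:40–16:10.
That's 4 windows.

4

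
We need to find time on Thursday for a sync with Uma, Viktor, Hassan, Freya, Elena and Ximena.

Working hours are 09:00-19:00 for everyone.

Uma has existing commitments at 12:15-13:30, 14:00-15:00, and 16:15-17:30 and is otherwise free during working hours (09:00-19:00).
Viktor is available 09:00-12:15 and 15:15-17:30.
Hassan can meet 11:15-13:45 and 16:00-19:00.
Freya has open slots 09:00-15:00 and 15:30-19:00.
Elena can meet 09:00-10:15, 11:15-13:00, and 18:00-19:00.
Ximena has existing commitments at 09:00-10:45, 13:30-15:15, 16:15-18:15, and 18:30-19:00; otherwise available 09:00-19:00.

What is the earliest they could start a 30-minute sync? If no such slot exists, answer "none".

Uma free within 09:00–19:00: 09:00–12:15, 13:30–14:00, 15:00–16:15, 17:30–19:00.
Ximena free within 09:00–19:00: 10:45–13:30, 15:15–16:15, 18:15–18:30.
Uma ∩ Viktor: 09:00–12:15, 15:15–16:15.
Uma ∩ Viktor ∩ Hassan: 11:15–12:15, 16:00–16:15.
Uma ∩ Viktor ∩ Hassan ∩ Freya: 11:15–12:15, 16:00–16:15.
Uma ∩ Viktor ∩ Hassan ∩ Freya ∩ Elena: 11:15–12:15.
Uma ∩ Viktor ∩ Hassan ∩ Freya ∩ Elena ∩ Ximena: 11:15–12:15.
Windows ≥ 30 min: 11:15–12:15.
Earliest such window starts at 11:15.

11:15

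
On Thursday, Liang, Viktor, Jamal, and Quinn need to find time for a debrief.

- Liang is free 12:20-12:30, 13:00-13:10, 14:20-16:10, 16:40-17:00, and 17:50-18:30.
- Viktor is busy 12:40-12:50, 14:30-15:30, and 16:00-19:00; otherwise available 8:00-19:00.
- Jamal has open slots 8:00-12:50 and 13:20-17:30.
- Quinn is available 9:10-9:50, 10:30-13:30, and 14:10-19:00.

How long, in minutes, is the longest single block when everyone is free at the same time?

Viktor free within 08:00–19:00: 08:00–12:40, 12:50–14:30, 15:30–16:00.
Liang ∩ Viktor: 12:20–12:30, 13:00–13:10, 14:20–14:30, 15:30–16:00.
Liang ∩ Viktor ∩ Jamal: 12:20–12:30, 14:20–14:30, 15:30–16:00.
Liang ∩ Viktor ∩ Jamal ∩ Quinn: 12:20–12:30, 14:20–14:30, 15:30–16:00.
Common window lengths: 10, 10, 30 min; longest is 30.

30 minutes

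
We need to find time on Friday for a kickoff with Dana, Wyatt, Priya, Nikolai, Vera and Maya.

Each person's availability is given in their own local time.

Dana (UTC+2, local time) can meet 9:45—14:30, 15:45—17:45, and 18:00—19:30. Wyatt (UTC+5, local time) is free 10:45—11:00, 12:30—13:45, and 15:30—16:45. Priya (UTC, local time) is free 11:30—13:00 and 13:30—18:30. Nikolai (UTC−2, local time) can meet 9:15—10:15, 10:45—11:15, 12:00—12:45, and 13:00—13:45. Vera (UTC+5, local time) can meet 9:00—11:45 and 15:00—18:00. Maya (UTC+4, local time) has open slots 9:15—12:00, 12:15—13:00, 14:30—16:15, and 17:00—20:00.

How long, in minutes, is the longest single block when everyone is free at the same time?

15 minutes

Dana → UTC: 07:45–12:30, 13:45–15:45, 16:00–17:30.
Wyatt → UTC: 05:45–06:00, 07:30–08:45, 10:30–11:45.
Priya → UTC: 11:30–13:00, 13:30–18:30.
Nikolai → UTC: 11:15–12:15, 12:45–13:15, 14:00–14:45, 15:00–15:45.
Vera → UTC: 04:00–06:45, 10:00–13:00.
Maya → UTC: 05:15–08:00, 08:15–09:00, 10:30–12:15, 13:00–16:00.
Dana ∩ Wyatt: 07:45–08:45, 10:30–11:45.
Dana ∩ Wyatt ∩ Priya: 11:30–11:45.
Dana ∩ Wyatt ∩ Priya ∩ Nikolai: 11:30–11:45.
Dana ∩ Wyatt ∩ Priya ∩ Nikolai ∩ Vera: 11:30–11:45.
Dana ∩ Wyatt ∩ Priya ∩ Nikolai ∩ Vera ∩ Maya: 11:30–11:45.
Single common window of 15 minutes.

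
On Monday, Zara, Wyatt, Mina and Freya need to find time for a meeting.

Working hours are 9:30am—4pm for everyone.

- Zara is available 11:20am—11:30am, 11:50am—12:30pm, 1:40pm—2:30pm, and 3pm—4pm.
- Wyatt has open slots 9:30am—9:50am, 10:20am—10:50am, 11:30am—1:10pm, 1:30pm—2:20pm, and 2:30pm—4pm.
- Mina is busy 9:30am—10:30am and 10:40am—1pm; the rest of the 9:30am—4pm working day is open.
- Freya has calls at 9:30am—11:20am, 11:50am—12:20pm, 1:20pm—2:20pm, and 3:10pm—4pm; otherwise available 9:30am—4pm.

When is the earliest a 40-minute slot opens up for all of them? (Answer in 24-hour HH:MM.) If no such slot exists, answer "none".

Mina free within 09:30–16:00: 10:30–10:40, 13:00–16:00.
Freya free within 09:30–16:00: 11:20–11:50, 12:20–13:20, 14:20–15:10.
Zara ∩ Wyatt: 11:50–12:30, 13:40–14:20, 15:00–16:00.
Zara ∩ Wyatt ∩ Mina: 13:40–14:20, 15:00–16:00.
Zara ∩ Wyatt ∩ Mina ∩ Freya: 15:00–15:10.
Windows ≥ 40 min: (none).

none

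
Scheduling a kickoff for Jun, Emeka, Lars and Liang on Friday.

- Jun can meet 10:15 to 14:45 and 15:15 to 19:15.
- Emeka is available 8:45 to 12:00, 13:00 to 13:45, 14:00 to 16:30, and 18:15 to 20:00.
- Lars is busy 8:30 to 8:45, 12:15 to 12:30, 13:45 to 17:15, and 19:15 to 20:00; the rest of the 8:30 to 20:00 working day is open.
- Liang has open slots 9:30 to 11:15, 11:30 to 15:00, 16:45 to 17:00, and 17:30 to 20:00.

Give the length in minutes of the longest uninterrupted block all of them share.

60 minutes

Lars free within 08:30–20:00: 08:45–12:15, 12:30–13:45, 17:15–19:15.
Jun ∩ Emeka: 10:15–12:00, 13:00–13:45, 14:00–14:45, 15:15–16:30, 18:15–19:15.
Jun ∩ Emeka ∩ Lars: 10:15–12:00, 13:00–13:45, 18:15–19:15.
Jun ∩ Emeka ∩ Lars ∩ Liang: 10:15–11:15, 11:30–12:00, 13:00–13:45, 18:15–19:15.
Common window lengths: 60, 30, 45, 60 min; longest is 60.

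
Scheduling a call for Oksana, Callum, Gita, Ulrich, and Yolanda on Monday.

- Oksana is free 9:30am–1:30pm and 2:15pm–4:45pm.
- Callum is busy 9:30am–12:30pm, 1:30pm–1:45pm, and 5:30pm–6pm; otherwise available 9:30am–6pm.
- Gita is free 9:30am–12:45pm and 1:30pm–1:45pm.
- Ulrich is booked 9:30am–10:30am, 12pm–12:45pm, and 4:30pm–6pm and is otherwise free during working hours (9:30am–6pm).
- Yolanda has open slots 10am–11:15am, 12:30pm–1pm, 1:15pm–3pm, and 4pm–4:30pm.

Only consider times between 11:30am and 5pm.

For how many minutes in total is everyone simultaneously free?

Callum free within 09:30–18:00: 12:30–13:30, 13:45–17:30.
Ulrich free within 09:30–18:00: 10:30–12:00, 12:45–16:30.
Oksana ∩ Callum: 12:30–13:30, 14:15–16:45.
Oksana ∩ Callum ∩ Gita: 12:30–12:45.
Oksana ∩ Callum ∩ Gita ∩ Ulrich: (none).
Oksana ∩ Callum ∩ Gita ∩ Ulrich ∩ Yolanda: (none).
Restricted to 11:30–17:00: (none).
Total common minutes: 0.

0 minutes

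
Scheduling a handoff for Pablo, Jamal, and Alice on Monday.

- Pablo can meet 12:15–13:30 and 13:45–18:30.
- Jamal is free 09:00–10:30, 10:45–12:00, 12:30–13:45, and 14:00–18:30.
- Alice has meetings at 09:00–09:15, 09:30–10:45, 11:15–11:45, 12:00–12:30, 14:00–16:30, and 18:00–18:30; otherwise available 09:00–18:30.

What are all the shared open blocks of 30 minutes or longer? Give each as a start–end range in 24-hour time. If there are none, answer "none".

12:30–13:30, 16:30–18:00

Alice free within 09:00–18:30: 09:15–09:30, 10:45–11:15, 11:45–12:00, 12:30–14:00, 16:30–18:00.
Pablo ∩ Jamal: 12:30–13:30, 14:00–18:30.
Pablo ∩ Jamal ∩ Alice: 12:30–13:30, 16:30–18:00.
Windows ≥ 30 min: 12:30–13:30, 16:30–18:00.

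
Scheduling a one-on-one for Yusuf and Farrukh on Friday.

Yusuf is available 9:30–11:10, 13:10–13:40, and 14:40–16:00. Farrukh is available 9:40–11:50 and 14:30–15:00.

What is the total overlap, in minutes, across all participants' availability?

Yusuf ∩ Farrukh: 09:40–11:10, 14:40–15:00.
Total common minutes: 90 + 20 = 110.

110 minutes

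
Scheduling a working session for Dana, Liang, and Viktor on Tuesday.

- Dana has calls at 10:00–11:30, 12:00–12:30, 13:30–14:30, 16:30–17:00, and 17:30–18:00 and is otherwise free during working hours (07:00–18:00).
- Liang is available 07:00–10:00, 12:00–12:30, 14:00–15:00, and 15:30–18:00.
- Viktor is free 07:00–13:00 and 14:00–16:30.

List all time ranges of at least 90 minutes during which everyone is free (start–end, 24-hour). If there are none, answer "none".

Dana free within 07:00–18:00: 07:00–10:00, 11:30–12:00, 12:30–13:30, 14:30–16:30, 17:00–17:30.
Dana ∩ Liang: 07:00–10:00, 14:30–15:00, 15:30–16:30, 17:00–17:30.
Dana ∩ Liang ∩ Viktor: 07:00–10:00, 14:30–15:00, 15:30–16:30.
Windows ≥ 90 min: 07:00–10:00.

07:00–10:00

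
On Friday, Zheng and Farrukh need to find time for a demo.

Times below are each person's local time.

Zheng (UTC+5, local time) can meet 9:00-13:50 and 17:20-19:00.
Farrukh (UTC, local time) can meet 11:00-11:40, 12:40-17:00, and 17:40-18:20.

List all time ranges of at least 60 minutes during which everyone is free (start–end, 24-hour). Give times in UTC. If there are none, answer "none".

Zheng → UTC: 04:00–08:50, 12:20–14:00.
Farrukh → UTC: 11:00–11:40, 12:40–17:00, 17:40–18:20.
Zheng ∩ Farrukh: 12:40–14:00.
Windows ≥ 60 min: 12:40–14:00.

12:40–14:00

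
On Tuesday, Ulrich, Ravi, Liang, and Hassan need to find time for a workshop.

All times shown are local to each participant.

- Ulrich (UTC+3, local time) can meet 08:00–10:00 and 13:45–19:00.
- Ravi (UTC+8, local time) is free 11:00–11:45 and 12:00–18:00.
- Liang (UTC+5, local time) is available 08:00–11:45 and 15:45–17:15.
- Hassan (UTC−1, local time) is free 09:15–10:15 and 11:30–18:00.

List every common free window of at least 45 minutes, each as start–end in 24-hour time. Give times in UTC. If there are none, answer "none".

Ulrich → UTC: 05:00–07:00, 10:45–16:00.
Ravi → UTC: 03:00–03:45, 04:00–10:00.
Liang → UTC: 03:00–06:45, 10:45–12:15.
Hassan → UTC: 10:15–11:15, 12:30–19:00.
Ulrich ∩ Ravi: 05:00–07:00.
Ulrich ∩ Ravi ∩ Liang: 05:00–06:45.
Ulrich ∩ Ravi ∩ Liang ∩ Hassan: (none).
Windows ≥ 45 min: (none).

none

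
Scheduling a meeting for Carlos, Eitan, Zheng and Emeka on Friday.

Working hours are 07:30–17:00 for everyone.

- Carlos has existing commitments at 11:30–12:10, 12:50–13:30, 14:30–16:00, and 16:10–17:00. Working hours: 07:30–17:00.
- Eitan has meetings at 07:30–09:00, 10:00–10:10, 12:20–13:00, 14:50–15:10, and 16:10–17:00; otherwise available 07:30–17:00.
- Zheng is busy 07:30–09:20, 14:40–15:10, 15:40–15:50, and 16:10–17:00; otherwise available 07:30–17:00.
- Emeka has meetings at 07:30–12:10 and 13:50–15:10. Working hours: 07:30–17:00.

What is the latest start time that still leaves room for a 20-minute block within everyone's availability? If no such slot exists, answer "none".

Carlos free within 07:30–17:00: 07:30–11:30, 12:10–12:50, 13:30–14:30, 16:00–16:10.
Eitan free within 07:30–17:00: 09:00–10:00, 10:10–12:20, 13:00–14:50, 15:10–16:10.
Zheng free within 07:30–17:00: 09:20–14:40, 15:10–15:40, 15:50–16:10.
Emeka free within 07:30–17:00: 12:10–13:50, 15:10–17:00.
Carlos ∩ Eitan: 09:00–10:00, 10:10–11:30, 12:10–12:20, 13:30–14:30, 16:00–16:10.
Carlos ∩ Eitan ∩ Zheng: 09:20–10:00, 10:10–11:30, 12:10–12:20, 13:30–14:30, 16:00–16:10.
Carlos ∩ Eitan ∩ Zheng ∩ Emeka: 12:10–12:20, 13:30–13:50, 16:00–16:10.
Windows ≥ 20 min: 13:30–13:50.
Latest start in the last window 13:30–13:50 is 13:50 − 20 min = 13:30.

13:30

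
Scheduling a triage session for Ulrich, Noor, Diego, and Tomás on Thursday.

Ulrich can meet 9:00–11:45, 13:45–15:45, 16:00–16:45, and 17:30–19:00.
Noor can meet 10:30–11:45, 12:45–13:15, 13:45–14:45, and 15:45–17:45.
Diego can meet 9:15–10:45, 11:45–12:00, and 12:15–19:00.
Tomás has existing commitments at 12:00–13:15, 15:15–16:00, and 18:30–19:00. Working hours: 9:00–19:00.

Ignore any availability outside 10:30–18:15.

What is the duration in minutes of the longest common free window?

60 minutes

Tomás free within 09:00–19:00: 09:00–12:00, 13:15–15:15, 16:00–18:30.
Ulrich ∩ Noor: 10:30–11:45, 13:45–14:45, 16:00–16:45, 17:30–17:45.
Ulrich ∩ Noor ∩ Diego: 10:30–10:45, 13:45–14:45, 16:00–16:45, 17:30–17:45.
Ulrich ∩ Noor ∩ Diego ∩ Tomás: 10:30–10:45, 13:45–14:45, 16:00–16:45, 17:30–17:45.
Restricted to 10:30–18:15: 10:30–10:45, 13:45–14:45, 16:00–16:45, 17:30–17:45.
Common window lengths: 15, 60, 45, 15 min; longest is 60.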